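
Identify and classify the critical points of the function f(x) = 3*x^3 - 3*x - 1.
f'(x) = 9*x^2 - 3

Solve f'(x) = 0:
  Factor: 9*x^2 - 3 = 3*(3*x^2 - 1); 3*x^2 - 1 = 0 has no rational roots; quadratic formula: x = (0 ± √12)/6.
  ⇒ x = -sqrt(3)/3 ≈ -0.5774, sqrt(3)/3 ≈ 0.5774

f''(x) = 18*x
Second-derivative test at each critical point:
  f''(-0.5774) = -10.3923 < 0 → local maximum
  f''(0.5774) = 10.3923 > 0 → local minimum

Critical points: x = -sqrt(3)/3 ≈ -0.5774 (local maximum); x = sqrt(3)/3 ≈ 0.5774 (local minimum)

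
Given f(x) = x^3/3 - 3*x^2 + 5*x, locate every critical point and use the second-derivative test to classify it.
f'(x) = x^2 - 6*x + 5

Solve f'(x) = 0:
  Factor: x^2 - 6*x + 5 = (x - 5)*(x - 1) = 0.
  ⇒ x = 1, 5

f''(x) = 2*x - 6
Second-derivative test at each critical point:
  f''(1) = -4 < 0 → local maximum
  f''(5) = 4 > 0 → local minimum

Critical points: x = 1 (local maximum); x = 5 (local minimum)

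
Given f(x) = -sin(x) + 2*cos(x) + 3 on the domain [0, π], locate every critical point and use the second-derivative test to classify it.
f'(x) = -2*sin(x) - cos(x)

Solve f'(x) = 0 on [0, π]:
  f'(x) = 0 ⇔ -cos(x) = 2*sin(x) ⇔ tan(x) = -1/2, i.e. x = arctan(-1/2) + nπ; keep the solutions lying in [0, π].
  ⇒ x = pi - atan(1/2) ≈ 2.6779

f''(x) = sin(x) - 2*cos(x)
Second-derivative test at each critical point:
  f''(2.6779) = 2.2361 > 0 → local minimum

Critical points: x = pi - atan(1/2) ≈ 2.6779 (local minimum)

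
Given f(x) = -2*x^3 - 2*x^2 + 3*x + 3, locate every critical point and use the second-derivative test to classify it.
f'(x) = -6*x^2 - 4*x + 3

Solve f'(x) = 0:
  6*x^2 + 4*x - 3 = 0 has no rational roots; quadratic formula: x = (-4 ± √88)/12.
  ⇒ x = -sqrt(22)/6 - 1/3 ≈ -1.1151, -1/3 + sqrt(22)/6 ≈ 0.4484

f''(x) = -12*x - 4
Second-derivative test at each critical point:
  f''(-1.1151) = 9.3808 > 0 → local minimum
  f''(0.4484) = -9.3808 < 0 → local maximum

Critical points: x = -sqrt(22)/6 - 1/3 ≈ -1.1151 (local minimum); x = -1/3 + sqrt(22)/6 ≈ 0.4484 (local maximum)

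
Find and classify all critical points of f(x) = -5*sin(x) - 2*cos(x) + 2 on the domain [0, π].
f'(x) = 2*sin(x) - 5*cos(x)

Solve f'(x) = 0 on [0, π]:
  f'(x) = 0 ⇔ -5*cos(x) = -2*sin(x) ⇔ tan(x) = 5/2, i.e. x = arctan(5/2) + nπ; keep the solutions lying in [0, π].
  ⇒ x = atan(5/2) ≈ 1.1903

f''(x) = 5*sin(x) + 2*cos(x)
Second-derivative test at each critical point:
  f''(1.1903) = 5.3852 > 0 → local minimum

Critical points: x = atan(5/2) ≈ 1.1903 (local minimum)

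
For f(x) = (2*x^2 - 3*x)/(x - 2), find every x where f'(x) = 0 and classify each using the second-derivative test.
f'(x) = 2*(x^2 - 4*x + 3)/(x^2 - 4*x + 4)

Solve f'(x) = 0:
  f'(x) = 2*(x - 3)*(x - 1)/(x - 2)^2; the denominator is positive wherever f is defined, so f'(x) = 0 ⇔ 2*x^2 - 8*x + 6 = 0.
  Factor: 2*x^2 - 8*x + 6 = 2*(x - 3)*(x - 1) = 0.
  ⇒ x = 1, 3

f''(x) = 4/(x^3 - 6*x^2 + 12*x - 8)
Second-derivative test at each critical point:
  f''(1) = -4 < 0 → local maximum
  f''(3) = 4 > 0 → local minimum

Critical points: x = 1 (local maximum); x = 3 (local minimum)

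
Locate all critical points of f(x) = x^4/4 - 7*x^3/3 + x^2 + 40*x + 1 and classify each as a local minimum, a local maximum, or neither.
f'(x) = x^3 - 7*x^2 + 2*x + 40

Solve f'(x) = 0:
  Factor: x^3 - 7*x^2 + 2*x + 40 = (x - 5)*(x - 4)*(x + 2) = 0.
  ⇒ x = -2, 4, 5

f''(x) = 3*x^2 - 14*x + 2
Second-derivative test at each critical point:
  f''(-2) = 42 > 0 → local minimum
  f''(4) = -6 < 0 → local maximum
  f''(5) = 7 > 0 → local minimum

Critical points: x = -2 (local minimum); x = 4 (local maximum); x = 5 (local minimum)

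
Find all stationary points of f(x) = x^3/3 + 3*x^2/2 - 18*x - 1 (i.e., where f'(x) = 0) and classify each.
f'(x) = x^2 + 3*x - 18

Solve f'(x) = 0:
  Factor: x^2 + 3*x - 18 = (x - 3)*(x + 6) = 0.
  ⇒ x = -6, 3

f''(x) = 2*x + 3
Second-derivative test at each critical point:
  f''(-6) = -9 < 0 → local maximum
  f''(3) = 9 > 0 → local minimum

Critical points: x = -6 (local maximum); x = 3 (local minimum)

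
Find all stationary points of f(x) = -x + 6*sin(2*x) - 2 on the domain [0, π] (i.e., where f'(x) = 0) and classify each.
f'(x) = 12*cos(2*x) - 1

Solve f'(x) = 0 on [0, π]:
  f'(x) = 0 ⇔ cos(2*x) = 1/12, i.e. 2*x = ±arccos(1/12) + 2nπ; keep the solutions lying in [0, π].
  ⇒ x = acos(1/12)/2 ≈ 0.7437, pi - acos(1/12)/2 ≈ 2.3979

f''(x) = -24*sin(2*x)
Second-derivative test at each critical point:
  f''(0.7437) = -23.9165 < 0 → local maximum
  f''(2.3979) = 23.9165 > 0 → local minimum

Critical points: x = acos(1/12)/2 ≈ 0.7437 (local maximum); x = pi - acos(1/12)/2 ≈ 2.3979 (local minimum)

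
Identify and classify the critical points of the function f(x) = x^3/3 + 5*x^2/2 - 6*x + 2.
f'(x) = x^2 + 5*x - 6

Solve f'(x) = 0:
  Factor: x^2 + 5*x - 6 = (x - 1)*(x + 6) = 0.
  ⇒ x = -6, 1

f''(x) = 2*x + 5
Second-derivative test at each critical point:
  f''(-6) = -7 < 0 → local maximum
  f''(1) = 7 > 0 → local minimum

Critical points: x = -6 (local maximum); x = 1 (local minimum)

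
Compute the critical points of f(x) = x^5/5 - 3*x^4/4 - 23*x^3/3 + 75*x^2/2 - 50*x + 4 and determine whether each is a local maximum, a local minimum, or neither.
f'(x) = x^4 - 3*x^3 - 23*x^2 + 75*x - 50

Solve f'(x) = 0:
  Factor: x^4 - 3*x^3 - 23*x^2 + 75*x - 50 = (x - 5)*(x - 2)*(x - 1)*(x + 5) = 0.
  ⇒ x = -5, 1, 2, 5

f''(x) = 4*x^3 - 9*x^2 - 46*x + 75
Second-derivative test at each critical point:
  f''(-5) = -420 < 0 → local maximum
  f''(1) = 24 > 0 → local minimum
  f''(2) = -21 < 0 → local maximum
  f''(5) = 120 > 0 → local minimum

Critical points: x = -5 (local maximum); x = 1 (local minimum); x = 2 (local maximum); x = 5 (local minimum)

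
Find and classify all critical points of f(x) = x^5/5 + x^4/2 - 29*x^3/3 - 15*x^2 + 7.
f'(x) = x*(x^3 + 2*x^2 - 29*x - 30)

Solve f'(x) = 0:
  Factor: x^4 + 2*x^3 - 29*x^2 - 30*x = x*(x - 5)*(x + 1)*(x + 6) = 0.
  ⇒ x = -6, -1, 0, 5

f''(x) = 4*x^3 + 6*x^2 - 58*x - 30
Second-derivative test at each critical point:
  f''(-6) = -330 < 0 → local maximum
  f''(-1) = 30 > 0 → local minimum
  f''(0) = -30 < 0 → local maximum
  f''(5) = 330 > 0 → local minimum

Critical points: x = -6 (local maximum); x = -1 (local minimum); x = 0 (local maximum); x = 5 (local minimum)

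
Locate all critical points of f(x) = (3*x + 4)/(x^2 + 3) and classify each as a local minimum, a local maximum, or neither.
f'(x) = (-3*x^2 - 8*x + 9)/(x^4 + 6*x^2 + 9)

Solve f'(x) = 0:
  f'(x) = -(3*x^2 + 8*x - 9)/(x^2 + 3)^2; the denominator is positive wherever f is defined, so f'(x) = 0 ⇔ -3*x^2 - 8*x + 9 = 0.
  3*x^2 + 8*x - 9 = 0 has no rational roots; quadratic formula: x = (-8 ± √172)/6.
  ⇒ x = -sqrt(43)/3 - 4/3 ≈ -3.5191, -4/3 + sqrt(43)/3 ≈ 0.8525

f''(x) = 2*(4*x^2*(3*x + 4) - (9*x + 4)*(x^2 + 3))/(x^2 + 3)^3
Second-derivative test at each critical point:
  f''(-3.5191) = 0.0554 > 0 → local minimum
  f''(0.8525) = -0.9443 < 0 → local maximum

Critical points: x = -sqrt(43)/3 - 4/3 ≈ -3.5191 (local minimum); x = -4/3 + sqrt(43)/3 ≈ 0.8525 (local maximum)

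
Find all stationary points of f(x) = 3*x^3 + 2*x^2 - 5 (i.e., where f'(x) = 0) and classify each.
f'(x) = x*(9*x + 4)

Solve f'(x) = 0:
  Factor: 9*x^2 + 4*x = x*(9*x + 4) = 0.
  ⇒ x = -4/9, 0

f''(x) = 18*x + 4
Second-derivative test at each critical point:
  f''(-4/9) = -4 < 0 → local maximum
  f''(0) = 4 > 0 → local minimum

Critical points: x = -4/9 (local maximum); x = 0 (local minimum)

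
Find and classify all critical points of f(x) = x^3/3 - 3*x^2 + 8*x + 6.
f'(x) = x^2 - 6*x + 8

Solve f'(x) = 0:
  Factor: x^2 - 6*x + 8 = (x - 4)*(x - 2) = 0.
  ⇒ x = 2, 4

f''(x) = 2*x - 6
Second-derivative test at each critical point:
  f''(2) = -2 < 0 → local maximum
  f''(4) = 2 > 0 → local minimum

Critical points: x = 2 (local maximum); x = 4 (local minimum)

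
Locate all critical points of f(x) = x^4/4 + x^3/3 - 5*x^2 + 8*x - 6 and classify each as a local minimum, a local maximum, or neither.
f'(x) = x^3 + x^2 - 10*x + 8

Solve f'(x) = 0:
  Factor: x^3 + x^2 - 10*x + 8 = (x - 2)*(x - 1)*(x + 4) = 0.
  ⇒ x = -4, 1, 2

f''(x) = 3*x^2 + 2*x - 10
Second-derivative test at each critical point:
  f''(-4) = 30 > 0 → local minimum
  f''(1) = -5 < 0 → local maximum
  f''(2) = 6 > 0 → local minimum

Critical points: x = -4 (local minimum); x = 1 (local maximum); x = 2 (local minimum)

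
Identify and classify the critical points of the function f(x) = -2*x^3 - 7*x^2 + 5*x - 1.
f'(x) = -6*x^2 - 14*x + 5

Solve f'(x) = 0:
  6*x^2 + 14*x - 5 = 0 has no rational roots; quadratic formula: x = (-14 ± √316)/12.
  ⇒ x = -sqrt(79)/6 - 7/6 ≈ -2.6480, -7/6 + sqrt(79)/6 ≈ 0.3147

f''(x) = -12*x - 14
Second-derivative test at each critical point:
  f''(-2.6480) = 17.7764 > 0 → local minimum
  f''(0.3147) = -17.7764 < 0 → local maximum

Critical points: x = -sqrt(79)/6 - 7/6 ≈ -2.6480 (local minimum); x = -7/6 + sqrt(79)/6 ≈ 0.3147 (local maximum)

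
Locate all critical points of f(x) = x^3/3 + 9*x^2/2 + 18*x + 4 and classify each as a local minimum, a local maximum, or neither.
f'(x) = x^2 + 9*x + 18

Solve f'(x) = 0:
  Factor: x^2 + 9*x + 18 = (x + 3)*(x + 6) = 0.
  ⇒ x = -6, -3

f''(x) = 2*x + 9
Second-derivative test at each critical point:
  f''(-6) = -3 < 0 → local maximum
  f''(-3) = 3 > 0 → local minimum

Critical points: x = -6 (local maximum); x = -3 (local minimum)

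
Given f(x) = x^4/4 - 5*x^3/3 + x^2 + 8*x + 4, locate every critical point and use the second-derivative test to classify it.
f'(x) = x^3 - 5*x^2 + 2*x + 8

Solve f'(x) = 0:
  Factor: x^3 - 5*x^2 + 2*x + 8 = (x - 4)*(x - 2)*(x + 1) = 0.
  ⇒ x = -1, 2, 4

f''(x) = 3*x^2 - 10*x + 2
Second-derivative test at each critical point:
  f''(-1) = 15 > 0 → local minimum
  f''(2) = -6 < 0 → local maximum
  f''(4) = 10 > 0 → local minimum

Critical points: x = -1 (local minimum); x = 2 (local maximum); x = 4 (local minimum)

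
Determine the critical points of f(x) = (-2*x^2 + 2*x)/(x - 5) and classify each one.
f'(x) = 2*(-x^2 + 10*x - 5)/(x^2 - 10*x + 25)

Solve f'(x) = 0:
  f'(x) = -2*(x^2 - 10*x + 5)/(x - 5)^2; the denominator is positive wherever f is defined, so f'(x) = 0 ⇔ -2*x^2 + 20*x - 10 = 0.
  Factor: -2*x^2 + 20*x - 10 = -2*(x^2 - 10*x + 5); x^2 - 10*x + 5 = 0 has no rational roots; quadratic formula: x = (10 ± √80)/2.
  ⇒ x = 5 - 2*sqrt(5) ≈ 0.5279, 2*sqrt(5) + 5 ≈ 9.4721

f''(x) = -80/(x^3 - 15*x^2 + 75*x - 125)
Second-derivative test at each critical point:
  f''(0.5279) = 0.8944 > 0 → local minimum
  f''(9.4721) = -0.8944 < 0 → local maximum

Critical points: x = 5 - 2*sqrt(5) ≈ 0.5279 (local minimum); x = 2*sqrt(5) + 5 ≈ 9.4721 (local maximum)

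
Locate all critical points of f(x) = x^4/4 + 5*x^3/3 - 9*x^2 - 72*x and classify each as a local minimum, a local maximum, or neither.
f'(x) = x^3 + 5*x^2 - 18*x - 72

Solve f'(x) = 0:
  Factor: x^3 + 5*x^2 - 18*x - 72 = (x - 4)*(x + 3)*(x + 6) = 0.
  ⇒ x = -6, -3, 4

f''(x) = 3*x^2 + 10*x - 18
Second-derivative test at each critical point:
  f''(-6) = 30 > 0 → local minimum
  f''(-3) = -21 < 0 → local maximum
  f''(4) = 70 > 0 → local minimum

Critical points: x = -6 (local minimum); x = -3 (local maximum); x = 4 (local minimum)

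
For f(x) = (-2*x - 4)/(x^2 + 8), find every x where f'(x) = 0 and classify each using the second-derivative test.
f'(x) = 2*(-x^2 + 2*x*(x + 2) - 8)/(x^2 + 8)^2

Solve f'(x) = 0:
  f'(x) = 2*(x^2 + 4*x - 8)/(x^2 + 8)^2; the denominator is positive wherever f is defined, so f'(x) = 0 ⇔ 2*x^2 + 8*x - 16 = 0.
  Factor: 2*x^2 + 8*x - 16 = 2*(x^2 + 4*x - 8); x^2 + 4*x - 8 = 0 has no rational roots; quadratic formula: x = (-4 ± √48)/2.
  ⇒ x = -2*sqrt(3) - 2 ≈ -5.4641, -2 + 2*sqrt(3) ≈ 1.4641

f''(x) = 4*(-4*x^2*(x + 2) + (3*x + 2)*(x^2 + 8))/(x^2 + 8)^3
Second-derivative test at each critical point:
  f''(-5.4641) = -0.0097 < 0 → local maximum
  f''(1.4641) = 0.1347 > 0 → local minimum

Critical points: x = -2*sqrt(3) - 2 ≈ -5.4641 (local maximum); x = -2 + 2*sqrt(3) ≈ 1.4641 (local minimum)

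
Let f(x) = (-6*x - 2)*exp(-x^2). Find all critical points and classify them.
f'(x) = 2*(2*x*(3*x + 1) - 3)*exp(-x^2)

Solve f'(x) = 0:
  f'(x) = (12*x^2 + 4*x - 6)·exp(-x^2) and exp(-x^2) > 0 for every x, so f'(x) = 0 ⇔ 12*x^2 + 4*x - 6 = 0.
  Factor: 12*x^2 + 4*x - 6 = 2*(6*x^2 + 2*x - 3); 6*x^2 + 2*x - 3 = 0 has no rational roots; quadratic formula: x = (-2 ± √76)/12.
  ⇒ x = -sqrt(19)/6 - 1/6 ≈ -0.8931, -1/6 + sqrt(19)/6 ≈ 0.5598

f''(x) = 4*(-6*x^3 - 2*x^2 + 9*x + 1)*exp(-x^2)
Second-derivative test at each critical point:
  f''(-0.8931) = -7.8522 < 0 → local maximum
  f''(0.5598) = 12.7447 > 0 → local minimum

Critical points: x = -sqrt(19)/6 - 1/6 ≈ -0.8931 (local maximum); x = -1/6 + sqrt(19)/6 ≈ 0.5598 (local minimum)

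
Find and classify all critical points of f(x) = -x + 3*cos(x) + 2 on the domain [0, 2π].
f'(x) = -3*sin(x) - 1

Solve f'(x) = 0 on [0, 2π]:
  f'(x) = 0 ⇔ sin(x) = -1/3, i.e. x = arcsin(-1/3) + 2nπ or x = π − arcsin(-1/3) + 2nπ; keep the solutions lying in [0, 2π].
  ⇒ x = asin(1/3) + pi ≈ 3.4814, -asin(1/3) + 2*pi ≈ 5.9433

f''(x) = -3*cos(x)
Second-derivative test at each critical point:
  f''(3.4814) = 2.8284 > 0 → local minimum
  f''(5.9433) = -2.8284 < 0 → local maximum

Critical points: x = asin(1/3) + pi ≈ 3.4814 (local minimum); x = -asin(1/3) + 2*pi ≈ 5.9433 (local maximum)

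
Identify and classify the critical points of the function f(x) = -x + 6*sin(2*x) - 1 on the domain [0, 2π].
f'(x) = 12*cos(2*x) - 1

Solve f'(x) = 0 on [0, 2π]:
  f'(x) = 0 ⇔ cos(2*x) = 1/12, i.e. 2*x = ±arccos(1/12) + 2nπ; keep the solutions lying in [0, 2π].
  ⇒ x = acos(1/12)/2 ≈ 0.7437, pi - acos(1/12)/2 ≈ 2.3979, acos(1/12)/2 + pi ≈ 3.8853, -acos(1/12)/2 + 2*pi ≈ 5.5395

f''(x) = -24*sin(2*x)
Second-derivative test at each critical point:
  f''(0.7437) = -23.9165 < 0 → local maximum
  f''(2.3979) = 23.9165 > 0 → local minimum
  f''(3.8853) = -23.9165 < 0 → local maximum
  f''(5.5395) = 23.9165 > 0 → local minimum

Critical points: x = acos(1/12)/2 ≈ 0.7437 (local maximum); x = pi - acos(1/12)/2 ≈ 2.3979 (local minimum); x = acos(1/12)/2 + pi ≈ 3.8853 (local maximum); x = -acos(1/12)/2 + 2*pi ≈ 5.5395 (local minimum)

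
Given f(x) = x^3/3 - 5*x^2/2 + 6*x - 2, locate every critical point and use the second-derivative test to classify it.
f'(x) = x^2 - 5*x + 6

Solve f'(x) = 0:
  Factor: x^2 - 5*x + 6 = (x - 3)*(x - 2) = 0.
  ⇒ x = 2, 3

f''(x) = 2*x - 5
Second-derivative test at each critical point:
  f''(2) = -1 < 0 → local maximum
  f''(3) = 1 > 0 → local minimum

Critical points: x = 2 (local maximum); x = 3 (local minimum)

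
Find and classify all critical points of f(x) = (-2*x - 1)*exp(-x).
f'(x) = (2*x - 1)*exp(-x)

Solve f'(x) = 0:
  f'(x) = (2*x - 1)·exp(-x) and exp(-x) > 0 for every x, so f'(x) = 0 ⇔ 2*x - 1 = 0.
  2*x - 1 = 0.
  ⇒ x = 1/2

f''(x) = (3 - 2*x)*exp(-x)
Second-derivative test at each critical point:
  f''(1/2) = 1.2131 > 0 → local minimum

Critical points: x = 1/2 (local minimum)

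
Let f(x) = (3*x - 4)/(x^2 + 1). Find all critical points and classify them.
f'(x) = (-3*x^2 + 8*x + 3)/(x^4 + 2*x^2 + 1)

Solve f'(x) = 0:
  f'(x) = -(x - 3)*(3*x + 1)/(x^2 + 1)^2; the denominator is positive wherever f is defined, so f'(x) = 0 ⇔ -3*x^2 + 8*x + 3 = 0.
  Factor: -3*x^2 + 8*x + 3 = -(x - 3)*(3*x + 1) = 0.
  ⇒ x = -1/3, 3

f''(x) = 2*(4*x^2*(3*x - 4) + (4 - 9*x)*(x^2 + 1))/(x^2 + 1)^3
Second-derivative test at each critical point:
  f''(-1/3) = 81/10 > 0 → local minimum
  f''(3) = -1/10 < 0 → local maximum

Critical points: x = -1/3 (local minimum); x = 3 (local maximum)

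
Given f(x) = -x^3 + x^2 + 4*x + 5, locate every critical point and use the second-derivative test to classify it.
f'(x) = -3*x^2 + 2*x + 4

Solve f'(x) = 0:
  3*x^2 - 2*x - 4 = 0 has no rational roots; quadratic formula: x = (2 ± √52)/6.
  ⇒ x = 1/3 - sqrt(13)/3 ≈ -0.8685, 1/3 + sqrt(13)/3 ≈ 1.5352

f''(x) = 2 - 6*x
Second-derivative test at each critical point:
  f''(-0.8685) = 7.2111 > 0 → local minimum
  f''(1.5352) = -7.2111 < 0 → local maximum

Critical points: x = 1/3 - sqrt(13)/3 ≈ -0.8685 (local minimum); x = 1/3 + sqrt(13)/3 ≈ 1.5352 (local maximum)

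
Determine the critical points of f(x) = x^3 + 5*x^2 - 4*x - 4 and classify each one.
f'(x) = 3*x^2 + 10*x - 4

Solve f'(x) = 0:
  3*x^2 + 10*x - 4 = 0 has no rational roots; quadratic formula: x = (-10 ± √148)/6.
  ⇒ x = -sqrt(37)/3 - 5/3 ≈ -3.6943, -5/3 + sqrt(37)/3 ≈ 0.3609

f''(x) = 6*x + 10
Second-derivative test at each critical point:
  f''(-3.6943) = -12.1655 < 0 → local maximum
  f''(0.3609) = 12.1655 > 0 → local minimum

Critical points: x = -sqrt(37)/3 - 5/3 ≈ -3.6943 (local maximum); x = -5/3 + sqrt(37)/3 ≈ 0.3609 (local minimum)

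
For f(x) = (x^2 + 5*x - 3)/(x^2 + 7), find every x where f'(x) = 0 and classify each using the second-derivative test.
f'(x) = 5*(-x^2 + 4*x + 7)/(x^4 + 14*x^2 + 49)

Solve f'(x) = 0:
  f'(x) = -5*(x^2 - 4*x - 7)/(x^2 + 7)^2; the denominator is positive wherever f is defined, so f'(x) = 0 ⇔ -5*x^2 + 20*x + 35 = 0.
  Factor: -5*x^2 + 20*x + 35 = -5*(x^2 - 4*x - 7); x^2 - 4*x - 7 = 0 has no rational roots; quadratic formula: x = (4 ± √44)/2.
  ⇒ x = 2 - sqrt(11) ≈ -1.3166, 2 + sqrt(11) ≈ 5.3166

f''(x) = 10*(x^3 - 6*x^2 - 21*x + 14)/(x^6 + 21*x^4 + 147*x^2 + 343)
Second-derivative test at each critical point:
  f''(-1.3166) = 0.4348 > 0 → local minimum
  f''(5.3166) = -0.0267 < 0 → local maximum

Critical points: x = 2 - sqrt(11) ≈ -1.3166 (local minimum); x = 2 + sqrt(11) ≈ 5.3166 (local maximum)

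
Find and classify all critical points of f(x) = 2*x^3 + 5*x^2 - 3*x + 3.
f'(x) = 6*x^2 + 10*x - 3

Solve f'(x) = 0:
  6*x^2 + 10*x - 3 = 0 has no rational roots; quadratic formula: x = (-10 ± √172)/12.
  ⇒ x = -sqrt(43)/6 - 5/6 ≈ -1.9262, -5/6 + sqrt(43)/6 ≈ 0.2596

f''(x) = 12*x + 10
Second-derivative test at each critical point:
  f''(-1.9262) = -13.1149 < 0 → local maximum
  f''(0.2596) = 13.1149 > 0 → local minimum

Critical points: x = -sqrt(43)/6 - 5/6 ≈ -1.9262 (local maximum); x = -5/6 + sqrt(43)/6 ≈ 0.2596 (local minimum)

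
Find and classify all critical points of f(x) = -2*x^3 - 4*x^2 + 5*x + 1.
f'(x) = -6*x^2 - 8*x + 5

Solve f'(x) = 0:
  6*x^2 + 8*x - 5 = 0 has no rational roots; quadratic formula: x = (-8 ± √184)/12.
  ⇒ x = -sqrt(46)/6 - 2/3 ≈ -1.7971, -2/3 + sqrt(46)/6 ≈ 0.4637

f''(x) = -12*x - 8
Second-derivative test at each critical point:
  f''(-1.7971) = 13.5647 > 0 → local minimum
  f''(0.4637) = -13.5647 < 0 → local maximum

Critical points: x = -sqrt(46)/6 - 2/3 ≈ -1.7971 (local minimum); x = -2/3 + sqrt(46)/6 ≈ 0.4637 (local maximum)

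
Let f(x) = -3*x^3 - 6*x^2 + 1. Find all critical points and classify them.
f'(x) = 3*x*(-3*x - 4)

Solve f'(x) = 0:
  Factor: -9*x^2 - 12*x = -3*x*(3*x + 4) = 0.
  ⇒ x = -4/3, 0

f''(x) = -18*x - 12
Second-derivative test at each critical point:
  f''(-4/3) = 12 > 0 → local minimum
  f''(0) = -12 < 0 → local maximum

Critical points: x = -4/3 (local minimum); x = 0 (local maximum)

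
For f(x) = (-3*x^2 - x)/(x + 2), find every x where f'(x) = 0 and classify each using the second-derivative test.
f'(x) = (-3*x^2 - 12*x - 2)/(x^2 + 4*x + 4)

Solve f'(x) = 0:
  f'(x) = -(3*x^2 + 12*x + 2)/(x + 2)^2; the denominator is positive wherever f is defined, so f'(x) = 0 ⇔ -3*x^2 - 12*x - 2 = 0.
  3*x^2 + 12*x + 2 = 0 has no rational roots; quadratic formula: x = (-12 ± √120)/6.
  ⇒ x = -2 - sqrt(30)/3 ≈ -3.8257, -2 + sqrt(30)/3 ≈ -0.1743

f''(x) = -20/(x^3 + 6*x^2 + 12*x + 8)
Second-derivative test at each critical point:
  f''(-3.8257) = 3.2863 > 0 → local minimum
  f''(-0.1743) = -3.2863 < 0 → local maximum

Critical points: x = -2 - sqrt(30)/3 ≈ -3.8257 (local minimum); x = -2 + sqrt(30)/3 ≈ -0.1743 (local maximum)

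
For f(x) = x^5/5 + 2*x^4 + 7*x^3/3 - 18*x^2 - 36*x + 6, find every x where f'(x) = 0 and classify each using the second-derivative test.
f'(x) = x^4 + 8*x^3 + 7*x^2 - 36*x - 36

Solve f'(x) = 0:
  Factor: x^4 + 8*x^3 + 7*x^2 - 36*x - 36 = (x - 2)*(x + 1)*(x + 3)*(x + 6) = 0.
  ⇒ x = -6, -3, -1, 2

f''(x) = 4*x^3 + 24*x^2 + 14*x - 36
Second-derivative test at each critical point:
  f''(-6) = -120 < 0 → local maximum
  f''(-3) = 30 > 0 → local minimum
  f''(-1) = -30 < 0 → local maximum
  f''(2) = 120 > 0 → local minimum

Critical points: x = -6 (local maximum); x = -3 (local minimum); x = -1 (local maximum); x = 2 (local minimum)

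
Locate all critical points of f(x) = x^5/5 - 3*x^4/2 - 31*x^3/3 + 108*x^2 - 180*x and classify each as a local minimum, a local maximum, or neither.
f'(x) = x^4 - 6*x^3 - 31*x^2 + 216*x - 180

Solve f'(x) = 0:
  Factor: x^4 - 6*x^3 - 31*x^2 + 216*x - 180 = (x - 6)*(x - 5)*(x - 1)*(x + 6) = 0.
  ⇒ x = -6, 1, 5, 6

f''(x) = 4*x^3 - 18*x^2 - 62*x + 216
Second-derivative test at each critical point:
  f''(-6) = -924 < 0 → local maximum
  f''(1) = 140 > 0 → local minimum
  f''(5) = -44 < 0 → local maximum
  f''(6) = 60 > 0 → local minimum

Critical points: x = -6 (local maximum); x = 1 (local minimum); x = 5 (local maximum); x = 6 (local minimum)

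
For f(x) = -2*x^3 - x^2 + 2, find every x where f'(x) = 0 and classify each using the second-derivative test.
f'(x) = 2*x*(-3*x - 1)

Solve f'(x) = 0:
  Factor: -6*x^2 - 2*x = -2*x*(3*x + 1) = 0.
  ⇒ x = -1/3, 0

f''(x) = -12*x - 2
Second-derivative test at each critical point:
  f''(-1/3) = 2 > 0 → local minimum
  f''(0) = -2 < 0 → local maximum

Critical points: x = -1/3 (local minimum); x = 0 (local maximum)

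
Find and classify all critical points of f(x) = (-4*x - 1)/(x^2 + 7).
f'(x) = 2*(2*x^2 + x - 14)/(x^4 + 14*x^2 + 49)

Solve f'(x) = 0:
  f'(x) = 2*(2*x^2 + x - 14)/(x^2 + 7)^2; the denominator is positive wherever f is defined, so f'(x) = 0 ⇔ 4*x^2 + 2*x - 28 = 0.
  Factor: 4*x^2 + 2*x - 28 = 2*(2*x^2 + x - 14); 2*x^2 + x - 14 = 0 has no rational roots; quadratic formula: x = (-1 ± √113)/4.
  ⇒ x = -sqrt(113)/4 - 1/4 ≈ -2.9075, -1/4 + sqrt(113)/4 ≈ 2.4075

f''(x) = 2*(-4*x^2*(4*x + 1) + (12*x + 1)*(x^2 + 7))/(x^2 + 7)^3
Second-derivative test at each critical point:
  f''(-2.9075) = -0.0890 < 0 → local maximum
  f''(2.4075) = 0.1298 > 0 → local minimum

Critical points: x = -sqrt(113)/4 - 1/4 ≈ -2.9075 (local maximum); x = -1/4 + sqrt(113)/4 ≈ 2.4075 (local minimum)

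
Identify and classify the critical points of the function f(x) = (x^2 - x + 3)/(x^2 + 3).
f'(x) = (x^2 - 3)/(x^4 + 6*x^2 + 9)

Solve f'(x) = 0:
  f'(x) = (x^2 - 3)/(x^2 + 3)^2; the denominator is positive wherever f is defined, so f'(x) = 0 ⇔ x^2 - 3 = 0.
  x^2 - 3 = 0 has no rational roots; quadratic formula: x = (0 ± √12)/2.
  ⇒ x = -sqrt(3) ≈ -1.7321, sqrt(3) ≈ 1.7321

f''(x) = 2*x*(9 - x^2)/(x^6 + 9*x^4 + 27*x^2 + 27)
Second-derivative test at each critical point:
  f''(-1.7321) = -0.0962 < 0 → local maximum
  f''(1.7321) = 0.0962 > 0 → local minimum

Critical points: x = -sqrt(3) ≈ -1.7321 (local maximum); x = sqrt(3) ≈ 1.7321 (local minimum)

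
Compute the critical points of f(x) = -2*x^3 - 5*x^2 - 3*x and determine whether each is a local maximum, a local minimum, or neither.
f'(x) = -6*x^2 - 10*x - 3

Solve f'(x) = 0:
  6*x^2 + 10*x + 3 = 0 has no rational roots; quadratic formula: x = (-10 ± √28)/12.
  ⇒ x = -5/6 - sqrt(7)/6 ≈ -1.2743, -5/6 + sqrt(7)/6 ≈ -0.3924

f''(x) = -12*x - 10
Second-derivative test at each critical point:
  f''(-1.2743) = 5.2915 > 0 → local minimum
  f''(-0.3924) = -5.2915 < 0 → local maximum

Critical points: x = -5/6 - sqrt(7)/6 ≈ -1.2743 (local minimum); x = -5/6 + sqrt(7)/6 ≈ -0.3924 (local maximum)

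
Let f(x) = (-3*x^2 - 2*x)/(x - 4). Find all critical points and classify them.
f'(x) = (-3*x^2 + 24*x + 8)/(x^2 - 8*x + 16)

Solve f'(x) = 0:
  f'(x) = -(3*x^2 - 24*x - 8)/(x - 4)^2; the denominator is positive wherever f is defined, so f'(x) = 0 ⇔ -3*x^2 + 24*x + 8 = 0.
  3*x^2 - 24*x - 8 = 0 has no rational roots; quadratic formula: x = (24 ± √672)/6.
  ⇒ x = 4 - 2*sqrt(42)/3 ≈ -0.3205, 4 + 2*sqrt(42)/3 ≈ 8.3205

f''(x) = -112/(x^3 - 12*x^2 + 48*x - 64)
Second-derivative test at each critical point:
  f''(-0.3205) = 1.3887 > 0 → local minimum
  f''(8.3205) = -1.3887 < 0 → local maximum

Critical points: x = 4 - 2*sqrt(42)/3 ≈ -0.3205 (local minimum); x = 4 + 2*sqrt(42)/3 ≈ 8.3205 (local maximum)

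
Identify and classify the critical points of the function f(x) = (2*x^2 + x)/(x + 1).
f'(x) = (2*x^2 + 4*x + 1)/(x^2 + 2*x + 1)

Solve f'(x) = 0:
  f'(x) = (2*x^2 + 4*x + 1)/(x + 1)^2; the denominator is positive wherever f is defined, so f'(x) = 0 ⇔ 2*x^2 + 4*x + 1 = 0.
  2*x^2 + 4*x + 1 = 0 has no rational roots; quadratic formula: x = (-4 ± √8)/4.
  ⇒ x = -1 - sqrt(2)/2 ≈ -1.7071, -1 + sqrt(2)/2 ≈ -0.2929

f''(x) = 2/(x^3 + 3*x^2 + 3*x + 1)
Second-derivative test at each critical point:
  f''(-1.7071) = -5.6569 < 0 → local maximum
  f''(-0.2929) = 5.6569 > 0 → local minimum

Critical points: x = -1 - sqrt(2)/2 ≈ -1.7071 (local maximum); x = -1 + sqrt(2)/2 ≈ -0.2929 (local minimum)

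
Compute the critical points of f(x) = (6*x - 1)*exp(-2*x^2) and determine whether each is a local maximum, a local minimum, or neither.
f'(x) = 2*(-2*x*(6*x - 1) + 3)*exp(-2*x^2)

Solve f'(x) = 0:
  f'(x) = (-24*x^2 + 4*x + 6)·exp(-2*x^2) and exp(-2*x^2) > 0 for every x, so f'(x) = 0 ⇔ -24*x^2 + 4*x + 6 = 0.
  Factor: -24*x^2 + 4*x + 6 = -2*(12*x^2 - 2*x - 3); 12*x^2 - 2*x - 3 = 0 has no rational roots; quadratic formula: x = (2 ± √148)/24.
  ⇒ x = 1/12 - sqrt(37)/12 ≈ -0.4236, 1/12 + sqrt(37)/12 ≈ 0.5902

f''(x) = 4*(4*x^2*(6*x - 1) - 18*x + 1)*exp(-2*x^2)
Second-derivative test at each critical point:
  f''(-0.4236) = 16.9954 > 0 → local minimum
  f''(0.5902) = -12.1219 < 0 → local maximum

Critical points: x = 1/12 - sqrt(37)/12 ≈ -0.4236 (local minimum); x = 1/12 + sqrt(37)/12 ≈ 0.5902 (local maximum)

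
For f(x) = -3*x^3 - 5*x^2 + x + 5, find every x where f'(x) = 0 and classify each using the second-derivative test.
f'(x) = -9*x^2 - 10*x + 1

Solve f'(x) = 0:
  9*x^2 + 10*x - 1 = 0 has no rational roots; quadratic formula: x = (-10 ± √136)/18.
  ⇒ x = -sqrt(34)/9 - 5/9 ≈ -1.2034, -5/9 + sqrt(34)/9 ≈ 0.0923

f''(x) = -18*x - 10
Second-derivative test at each critical point:
  f''(-1.2034) = 11.6619 > 0 → local minimum
  f''(0.0923) = -11.6619 < 0 → local maximum

Critical points: x = -sqrt(34)/9 - 5/9 ≈ -1.2034 (local minimum); x = -5/9 + sqrt(34)/9 ≈ 0.0923 (local maximum)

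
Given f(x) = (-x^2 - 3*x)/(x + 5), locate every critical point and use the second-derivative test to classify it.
f'(x) = (-x^2 - 10*x - 15)/(x^2 + 10*x + 25)

Solve f'(x) = 0:
  f'(x) = -(x^2 + 10*x + 15)/(x + 5)^2; the denominator is positive wherever f is defined, so f'(x) = 0 ⇔ -x^2 - 10*x - 15 = 0.
  x^2 + 10*x + 15 = 0 has no rational roots; quadratic formula: x = (-10 ± √40)/2.
  ⇒ x = -5 - sqrt(10) ≈ -8.1623, -5 + sqrt(10) ≈ -1.8377

f''(x) = -20/(x^3 + 15*x^2 + 75*x + 125)
Second-derivative test at each critical point:
  f''(-8.1623) = 0.6325 > 0 → local minimum
  f''(-1.8377) = -0.6325 < 0 → local maximum

Critical points: x = -5 - sqrt(10) ≈ -8.1623 (local minimum); x = -5 + sqrt(10) ≈ -1.8377 (local maximum)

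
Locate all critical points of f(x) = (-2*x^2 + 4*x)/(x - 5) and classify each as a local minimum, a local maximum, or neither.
f'(x) = 2*(-x^2 + 10*x - 10)/(x^2 - 10*x + 25)

Solve f'(x) = 0:
  f'(x) = -2*(x^2 - 10*x + 10)/(x - 5)^2; the denominator is positive wherever f is defined, so f'(x) = 0 ⇔ -2*x^2 + 20*x - 20 = 0.
  Factor: -2*x^2 + 20*x - 20 = -2*(x^2 - 10*x + 10); x^2 - 10*x + 10 = 0 has no rational roots; quadratic formula: x = (10 ± √60)/2.
  ⇒ x = 5 - sqrt(15) ≈ 1.1270, sqrt(15) + 5 ≈ 8.8730

f''(x) = -60/(x^3 - 15*x^2 + 75*x - 125)
Second-derivative test at each critical point:
  f''(1.1270) = 1.0328 > 0 → local minimum
  f''(8.8730) = -1.0328 < 0 → local maximum

Critical points: x = 5 - sqrt(15) ≈ 1.1270 (local minimum); x = sqrt(15) + 5 ≈ 8.8730 (local maximum)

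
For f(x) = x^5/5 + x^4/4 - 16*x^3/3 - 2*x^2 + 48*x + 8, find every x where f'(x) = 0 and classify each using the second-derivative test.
f'(x) = x^4 + x^3 - 16*x^2 - 4*x + 48

Solve f'(x) = 0:
  Factor: x^4 + x^3 - 16*x^2 - 4*x + 48 = (x - 3)*(x - 2)*(x + 2)*(x + 4) = 0.
  ⇒ x = -4, -2, 2, 3

f''(x) = 4*x^3 + 3*x^2 - 32*x - 4
Second-derivative test at each critical point:
  f''(-4) = -84 < 0 → local maximum
  f''(-2) = 40 > 0 → local minimum
  f''(2) = -24 < 0 → local maximum
  f''(3) = 35 > 0 → local minimum

Critical points: x = -4 (local maximum); x = -2 (local minimum); x = 2 (local maximum); x = 3 (local minimum)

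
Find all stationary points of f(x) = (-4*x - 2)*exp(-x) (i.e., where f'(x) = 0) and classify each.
f'(x) = 2*(2*x - 1)*exp(-x)

Solve f'(x) = 0:
  f'(x) = (4*x - 2)·exp(-x) and exp(-x) > 0 for every x, so f'(x) = 0 ⇔ 4*x - 2 = 0.
  Factor: 4*x - 2 = 2*(2*x - 1) = 0.
  ⇒ x = 1/2

f''(x) = 2*(3 - 2*x)*exp(-x)
Second-derivative test at each critical point:
  f''(1/2) = 2.4261 > 0 → local minimum

Critical points: x = 1/2 (local minimum)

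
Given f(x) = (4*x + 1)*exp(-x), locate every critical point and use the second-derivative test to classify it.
f'(x) = (3 - 4*x)*exp(-x)

Solve f'(x) = 0:
  f'(x) = (3 - 4*x)·exp(-x) and exp(-x) > 0 for every x, so f'(x) = 0 ⇔ 3 - 4*x = 0.
  3 - 4*x = 0.
  ⇒ x = 3/4

f''(x) = (4*x - 7)*exp(-x)
Second-derivative test at each critical point:
  f''(3/4) = -1.8895 < 0 → local maximum

Critical points: x = 3/4 (local maximum)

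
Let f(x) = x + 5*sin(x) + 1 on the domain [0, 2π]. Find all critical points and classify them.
f'(x) = 5*cos(x) + 1

Solve f'(x) = 0 on [0, 2π]:
  f'(x) = 0 ⇔ cos(x) = -1/5, i.e. x = ±arccos(-1/5) + 2nπ; keep the solutions lying in [0, 2π].
  ⇒ x = acos(-1/5) ≈ 1.7722, -acos(-1/5) + 2*pi ≈ 4.5110

f''(x) = -5*sin(x)
Second-derivative test at each critical point:
  f''(1.7722) = -4.8990 < 0 → local maximum
  f''(4.5110) = 4.8990 > 0 → local minimum

Critical points: x = acos(-1/5) ≈ 1.7722 (local maximum); x = -acos(-1/5) + 2*pi ≈ 4.5110 (local minimum)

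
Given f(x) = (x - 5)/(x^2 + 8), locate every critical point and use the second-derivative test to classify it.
f'(x) = (x^2 - 2*x*(x - 5) + 8)/(x^2 + 8)^2

Solve f'(x) = 0:
  f'(x) = -(x^2 - 10*x - 8)/(x^2 + 8)^2; the denominator is positive wherever f is defined, so f'(x) = 0 ⇔ -x^2 + 10*x + 8 = 0.
  x^2 - 10*x - 8 = 0 has no rational roots; quadratic formula: x = (10 ± √132)/2.
  ⇒ x = 5 - sqrt(33) ≈ -0.7446, 5 + sqrt(33) ≈ 10.7446

f''(x) = 2*(4*x^2*(x - 5) + (5 - 3*x)*(x^2 + 8))/(x^2 + 8)^3
Second-derivative test at each critical point:
  f''(-0.7446) = 0.1570 > 0 → local minimum
  f''(10.7446) = -0.0008 < 0 → local maximum

Critical points: x = 5 - sqrt(33) ≈ -0.7446 (local minimum); x = 5 + sqrt(33) ≈ 10.7446 (local maximum)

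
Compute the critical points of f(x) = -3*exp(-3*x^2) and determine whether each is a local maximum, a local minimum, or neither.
f'(x) = 18*x*exp(-3*x^2)

Solve f'(x) = 0:
  f'(x) = (18*x)·exp(-3*x^2) and exp(-3*x^2) > 0 for every x, so f'(x) = 0 ⇔ 18*x = 0.
  18*x = 0.
  ⇒ x = 0

f''(x) = 18*(1 - 6*x^2)*exp(-3*x^2)
Second-derivative test at each critical point:
  f''(0) = 18 > 0 → local minimum

Critical points: x = 0 (local minimum)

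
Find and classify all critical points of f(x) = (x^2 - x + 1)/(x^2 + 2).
f'(x) = (x^2 + 2*x - 2)/(x^4 + 4*x^2 + 4)

Solve f'(x) = 0:
  f'(x) = (x^2 + 2*x - 2)/(x^2 + 2)^2; the denominator is positive wherever f is defined, so f'(x) = 0 ⇔ x^2 + 2*x - 2 = 0.
  x^2 + 2*x - 2 = 0 has no rational roots; quadratic formula: x = (-2 ± √12)/2.
  ⇒ x = -sqrt(3) - 1 ≈ -2.7321, -1 + sqrt(3) ≈ 0.7321

f''(x) = 2*(-x^3 - 3*x^2 + 6*x + 2)/(x^6 + 6*x^4 + 12*x^2 + 8)
Second-derivative test at each critical point:
  f''(-2.7321) = -0.0387 < 0 → local maximum
  f''(0.7321) = 0.5387 > 0 → local minimum

Critical points: x = -sqrt(3) - 1 ≈ -2.7321 (local maximum); x = -1 + sqrt(3) ≈ 0.7321 (local minimum)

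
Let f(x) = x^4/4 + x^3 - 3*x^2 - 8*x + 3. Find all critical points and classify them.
f'(x) = x^3 + 3*x^2 - 6*x - 8

Solve f'(x) = 0:
  Factor: x^3 + 3*x^2 - 6*x - 8 = (x - 2)*(x + 1)*(x + 4) = 0.
  ⇒ x = -4, -1, 2

f''(x) = 3*x^2 + 6*x - 6
Second-derivative test at each critical point:
  f''(-4) = 18 > 0 → local minimum
  f''(-1) = -9 < 0 → local maximum
  f''(2) = 18 > 0 → local minimum

Critical points: x = -4 (local minimum); x = -1 (local maximum); x = 2 (local minimum)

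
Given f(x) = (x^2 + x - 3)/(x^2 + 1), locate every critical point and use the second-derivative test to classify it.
f'(x) = (-x^2 + 8*x + 1)/(x^4 + 2*x^2 + 1)

Solve f'(x) = 0:
  f'(x) = -(x^2 - 8*x - 1)/(x^2 + 1)^2; the denominator is positive wherever f is defined, so f'(x) = 0 ⇔ -x^2 + 8*x + 1 = 0.
  x^2 - 8*x - 1 = 0 has no rational roots; quadratic formula: x = (8 ± √68)/2.
  ⇒ x = 4 - sqrt(17) ≈ -0.1231, 4 + sqrt(17) ≈ 8.1231

f''(x) = 2*(x^3 - 12*x^2 - 3*x + 4)/(x^6 + 3*x^4 + 3*x^2 + 1)
Second-derivative test at each critical point:
  f''(-0.1231) = 8.0018 > 0 → local minimum
  f''(8.1231) = -0.0018 < 0 → local maximum

Critical points: x = 4 - sqrt(17) ≈ -0.1231 (local minimum); x = 4 + sqrt(17) ≈ 8.1231 (local maximum)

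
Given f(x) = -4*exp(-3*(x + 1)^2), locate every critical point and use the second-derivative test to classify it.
f'(x) = 24*(x + 1)*exp(-3*(x + 1)^2)

Solve f'(x) = 0:
  f'(x) = (24*x + 24)·exp(-3*(x + 1)^2) and exp(-3*(x + 1)^2) > 0 for every x, so f'(x) = 0 ⇔ 24*x + 24 = 0.
  Factor: 24*x + 24 = 24*(x + 1) = 0.
  ⇒ x = -1

f''(x) = 24*(1 - 6*(x + 1)^2)*exp(-3*(x + 1)^2)
Second-derivative test at each critical point:
  f''(-1) = 24 > 0 → local minimum

Critical points: x = -1 (local minimum)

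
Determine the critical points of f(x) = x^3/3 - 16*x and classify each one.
f'(x) = x^2 - 16

Solve f'(x) = 0:
  Factor: x^2 - 16 = (x - 4)*(x + 4) = 0.
  ⇒ x = -4, 4

f''(x) = 2*x
Second-derivative test at each critical point:
  f''(-4) = -8 < 0 → local maximum
  f''(4) = 8 > 0 → local minimum

Critical points: x = -4 (local maximum); x = 4 (local minimum)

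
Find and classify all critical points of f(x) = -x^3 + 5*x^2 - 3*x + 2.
f'(x) = -3*x^2 + 10*x - 3

Solve f'(x) = 0:
  Factor: -3*x^2 + 10*x - 3 = -(x - 3)*(3*x - 1) = 0.
  ⇒ x = 1/3, 3

f''(x) = 10 - 6*x
Second-derivative test at each critical point:
  f''(1/3) = 8 > 0 → local minimum
  f''(3) = -8 < 0 → local maximum

Critical points: x = 1/3 (local minimum); x = 3 (local maximum)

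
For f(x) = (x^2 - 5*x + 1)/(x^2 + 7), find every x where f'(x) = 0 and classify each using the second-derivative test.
f'(x) = (5*x^2 + 12*x - 35)/(x^4 + 14*x^2 + 49)

Solve f'(x) = 0:
  f'(x) = (5*x^2 + 12*x - 35)/(x^2 + 7)^2; the denominator is positive wherever f is defined, so f'(x) = 0 ⇔ 5*x^2 + 12*x - 35 = 0.
  5*x^2 + 12*x - 35 = 0 has no rational roots; quadratic formula: x = (-12 ± √844)/10.
  ⇒ x = -sqrt(211)/5 - 6/5 ≈ -4.1052, -6/5 + sqrt(211)/5 ≈ 1.7052

f''(x) = 2*(-5*x^3 - 18*x^2 + 105*x + 42)/(x^6 + 21*x^4 + 147*x^2 + 343)
Second-derivative test at each critical point:
  f''(-4.1052) = -0.0511 < 0 → local maximum
  f''(1.7052) = 0.2960 > 0 → local minimum

Critical points: x = -sqrt(211)/5 - 6/5 ≈ -4.1052 (local maximum); x = -6/5 + sqrt(211)/5 ≈ 1.7052 (local minimum)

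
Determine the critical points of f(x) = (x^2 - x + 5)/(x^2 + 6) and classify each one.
f'(x) = (x^2 + 2*x - 6)/(x^4 + 12*x^2 + 36)

Solve f'(x) = 0:
  f'(x) = (x^2 + 2*x - 6)/(x^2 + 6)^2; the denominator is positive wherever f is defined, so f'(x) = 0 ⇔ x^2 + 2*x - 6 = 0.
  x^2 + 2*x - 6 = 0 has no rational roots; quadratic formula: x = (-2 ± √28)/2.
  ⇒ x = -sqrt(7) - 1 ≈ -3.6458, -1 + sqrt(7) ≈ 1.6458

f''(x) = 2*(-x^3 - 3*x^2 + 18*x + 6)/(x^6 + 18*x^4 + 108*x^2 + 216)
Second-derivative test at each critical point:
  f''(-3.6458) = -0.0142 < 0 → local maximum
  f''(1.6458) = 0.0698 > 0 → local minimum

Critical points: x = -sqrt(7) - 1 ≈ -3.6458 (local maximum); x = -1 + sqrt(7) ≈ 1.6458 (local minimum)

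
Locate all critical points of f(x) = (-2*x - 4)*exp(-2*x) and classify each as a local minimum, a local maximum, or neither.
f'(x) = 2*(2*x + 3)*exp(-2*x)

Solve f'(x) = 0:
  f'(x) = (4*x + 6)·exp(-2*x) and exp(-2*x) > 0 for every x, so f'(x) = 0 ⇔ 4*x + 6 = 0.
  Factor: 4*x + 6 = 2*(2*x + 3) = 0.
  ⇒ x = -3/2

f''(x) = 8*(-x - 1)*exp(-2*x)
Second-derivative test at each critical point:
  f''(-3/2) = 80.3421 > 0 → local minimum

Critical points: x = -3/2 (local minimum)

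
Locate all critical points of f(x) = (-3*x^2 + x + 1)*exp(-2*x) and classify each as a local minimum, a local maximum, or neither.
f'(x) = (6*x^2 - 8*x - 1)*exp(-2*x)

Solve f'(x) = 0:
  f'(x) = (6*x^2 - 8*x - 1)·exp(-2*x) and exp(-2*x) > 0 for every x, so f'(x) = 0 ⇔ 6*x^2 - 8*x - 1 = 0.
  6*x^2 - 8*x - 1 = 0 has no rational roots; quadratic formula: x = (8 ± √88)/12.
  ⇒ x = 2/3 - sqrt(22)/6 ≈ -0.1151, 2/3 + sqrt(22)/6 ≈ 1.4484

f''(x) = 2*(-6*x^2 + 14*x - 3)*exp(-2*x)
Second-derivative test at each critical point:
  f''(-0.1151) = -11.8084 < 0 → local maximum
  f''(1.4484) = 0.5178 > 0 → local minimum

Critical points: x = 2/3 - sqrt(22)/6 ≈ -0.1151 (local maximum); x = 2/3 + sqrt(22)/6 ≈ 1.4484 (local minimum)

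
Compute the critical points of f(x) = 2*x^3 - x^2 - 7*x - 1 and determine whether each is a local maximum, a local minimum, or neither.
f'(x) = 6*x^2 - 2*x - 7

Solve f'(x) = 0:
  6*x^2 - 2*x - 7 = 0 has no rational roots; quadratic formula: x = (2 ± √172)/12.
  ⇒ x = 1/6 - sqrt(43)/6 ≈ -0.9262, 1/6 + sqrt(43)/6 ≈ 1.2596

f''(x) = 12*x - 2
Second-derivative test at each critical point:
  f''(-0.9262) = -13.1149 < 0 → local maximum
  f''(1.2596) = 13.1149 > 0 → local minimum

Critical points: x = 1/6 - sqrt(43)/6 ≈ -0.9262 (local maximum); x = 1/6 + sqrt(43)/6 ≈ 1.2596 (local minimum)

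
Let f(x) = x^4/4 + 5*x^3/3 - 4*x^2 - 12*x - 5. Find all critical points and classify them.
f'(x) = x^3 + 5*x^2 - 8*x - 12

Solve f'(x) = 0:
  Factor: x^3 + 5*x^2 - 8*x - 12 = (x - 2)*(x + 1)*(x + 6) = 0.
  ⇒ x = -6, -1, 2

f''(x) = 3*x^2 + 10*x - 8
Second-derivative test at each critical point:
  f''(-6) = 40 > 0 → local minimum
  f''(-1) = -15 < 0 → local maximum
  f''(2) = 24 > 0 → local minimum

Critical points: x = -6 (local minimum); x = -1 (local maximum); x = 2 (local minimum)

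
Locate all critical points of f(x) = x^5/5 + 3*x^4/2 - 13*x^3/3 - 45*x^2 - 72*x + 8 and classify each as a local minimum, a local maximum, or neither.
f'(x) = x^4 + 6*x^3 - 13*x^2 - 90*x - 72

Solve f'(x) = 0:
  Factor: x^4 + 6*x^3 - 13*x^2 - 90*x - 72 = (x - 4)*(x + 1)*(x + 3)*(x + 6) = 0.
  ⇒ x = -6, -3, -1, 4

f''(x) = 4*x^3 + 18*x^2 - 26*x - 90
Second-derivative test at each critical point:
  f''(-6) = -150 < 0 → local maximum
  f''(-3) = 42 > 0 → local minimum
  f''(-1) = -50 < 0 → local maximum
  f''(4) = 350 > 0 → local minimum

Critical points: x = -6 (local maximum); x = -3 (local minimum); x = -1 (local maximum); x = 4 (local minimum)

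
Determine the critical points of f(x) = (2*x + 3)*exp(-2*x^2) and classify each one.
f'(x) = 2*(-2*x*(2*x + 3) + 1)*exp(-2*x^2)

Solve f'(x) = 0:
  f'(x) = (-8*x^2 - 12*x + 2)·exp(-2*x^2) and exp(-2*x^2) > 0 for every x, so f'(x) = 0 ⇔ -8*x^2 - 12*x + 2 = 0.
  Factor: -8*x^2 - 12*x + 2 = -2*(4*x^2 + 6*x - 1); 4*x^2 + 6*x - 1 = 0 has no rational roots; quadratic formula: x = (-6 ± √52)/8.
  ⇒ x = -sqrt(13)/4 - 3/4 ≈ -1.6514, -3/4 + sqrt(13)/4 ≈ 0.1514

f''(x) = 4*(4*x^2*(2*x + 3) - 6*x - 3)*exp(-2*x^2)
Second-derivative test at each critical point:
  f''(-1.6514) = 0.0617 > 0 → local minimum
  f''(0.1514) = -13.7761 < 0 → local maximum

Critical points: x = -sqrt(13)/4 - 3/4 ≈ -1.6514 (local minimum); x = -3/4 + sqrt(13)/4 ≈ 0.1514 (local maximum)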